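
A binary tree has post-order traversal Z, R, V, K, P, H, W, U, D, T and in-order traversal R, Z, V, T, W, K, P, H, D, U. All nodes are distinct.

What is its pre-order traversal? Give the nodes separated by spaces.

T V R Z D W H P K U

The last element of post-order is the root; it splits in-order into left and right subtrees.
Root T: left subtree has 3 nodes {R, Z, V}, right has 6 {W, K, P, H, D, U}.
  Root V: left subtree has 2 nodes {R, Z}, right has 0 { }.
    Root R: left subtree has 0 nodes { }, right has 1 {Z}.
  Root D: left subtree has 4 nodes {W, K, P, H}, right has 1 {U}.
    Root W: left subtree has 0 nodes { }, right has 3 {K, P, H}.
      Root H: left subtree has 2 nodes {K, P}, right has 0 { }.
        Root P: left subtree has 1 node {K}, right has 0 { }.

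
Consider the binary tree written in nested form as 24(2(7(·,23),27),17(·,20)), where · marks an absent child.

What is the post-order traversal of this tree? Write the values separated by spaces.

23 7 27 2 20 17 24

Post-order visits the left subtree, then the right subtree, then the node.
At 24: go left to 2.
  At 2: go left to 7.
    At 7: no left child.
    At 7: go right to 23.
      23 is a leaf — visit 23.
    Visit 7.
  At 2: go right to 27.
    27 is a leaf — visit 27.
  Visit 2.
At 24: go right to 17.
  At 17: no left child.
  At 17: go right to 20.
    20 is a leaf — visit 20.
  Visit 17.
Visit 24.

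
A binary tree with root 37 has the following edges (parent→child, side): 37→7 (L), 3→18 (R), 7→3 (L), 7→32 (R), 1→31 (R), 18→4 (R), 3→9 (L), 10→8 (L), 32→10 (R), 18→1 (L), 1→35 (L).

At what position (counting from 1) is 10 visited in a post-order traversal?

9

Post-order visits the left subtree, then the right subtree, then the node.
At 37: go left to 7.
  At 7: go left to 3.
    At 3: go left to 9.
      9 is a leaf — visit 9.
    At 3: go right to 18.
      At 18: go left to 1.
        At 1: go left to 35.
          35 is a leaf — visit 35.
        At 1: go right to 31.
          31 is a leaf — visit 31.
        Visit 1.
      At 18: go right to 4.
        4 is a leaf — visit 4.
      Visit 18.
    Visit 3.
  At 7: go right to 32.
    At 32: no left child.
    At 32: go right to 10.
      At 10: go left to 8.
        8 is a leaf — visit 8.
      At 10: no right child.
      Visit 10.
    Visit 32.
  Visit 7.
At 37: no right child.
Visit 37.
Full post-order sequence: 9, 35, 31, 1, 4, 18, 3, 8, 10, 32, 7, 37.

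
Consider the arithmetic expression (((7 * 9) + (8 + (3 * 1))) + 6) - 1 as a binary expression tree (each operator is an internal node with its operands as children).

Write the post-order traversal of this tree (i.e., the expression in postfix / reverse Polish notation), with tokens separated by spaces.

7 9 * 8 3 1 * + + 6 + 1 -

Post-order on an expression tree gives postfix notation: for each operator, emit left operand, right operand, then the operator.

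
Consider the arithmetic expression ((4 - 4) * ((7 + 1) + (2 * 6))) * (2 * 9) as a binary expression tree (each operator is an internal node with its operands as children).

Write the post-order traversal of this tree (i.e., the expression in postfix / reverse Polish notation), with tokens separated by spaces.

4 4 - 7 1 + 2 6 * + * 2 9 * *

Post-order on an expression tree gives postfix notation: for each operator, emit left operand, right operand, then the operator.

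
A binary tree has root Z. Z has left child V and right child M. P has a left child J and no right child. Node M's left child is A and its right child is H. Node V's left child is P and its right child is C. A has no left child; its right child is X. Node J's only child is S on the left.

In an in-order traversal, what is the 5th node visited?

In-order visits the left subtree, then the node, then the right subtree.
At Z: go left to V.
  At V: go left to P.
    At P: go left to J.
      At J: go left to S.
        S is a leaf — visit S.
      Visit J.
      At J: no right child.
    Visit P.
    At P: no right child.
  Visit V.
  At V: go right to C.
    C is a leaf — visit C.
Visit Z.
At Z: go right to M.
  At M: go left to A.
    At A: no left child.
    Visit A.
    At A: go right to X.
      X is a leaf — visit X.
  Visit M.
  At M: go right to H.
    H is a leaf — visit H.
Full in-order sequence: S, J, P, V, C, Z, A, X, M, H.

C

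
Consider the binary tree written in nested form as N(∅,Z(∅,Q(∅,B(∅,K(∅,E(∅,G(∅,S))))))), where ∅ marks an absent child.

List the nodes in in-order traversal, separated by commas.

In-order visits the left subtree, then the node, then the right subtree.
At N: no left child.
Visit N.
At N: go right to Z.
  At Z: no left child.
  Visit Z.
  At Z: go right to Q.
    At Q: no left child.
    Visit Q.
    At Q: go right to B.
      At B: no left child.
      Visit B.
      At B: go right to K.
        At K: no left child.
        Visit K.
        At K: go right to E.
          At E: no left child.
          Visit E.
          At E: go right to G.
            At G: no left child.
            Visit G.
            At G: go right to S.
              S is a leaf — visit S.

N, Z, Q, B, K, E, G, S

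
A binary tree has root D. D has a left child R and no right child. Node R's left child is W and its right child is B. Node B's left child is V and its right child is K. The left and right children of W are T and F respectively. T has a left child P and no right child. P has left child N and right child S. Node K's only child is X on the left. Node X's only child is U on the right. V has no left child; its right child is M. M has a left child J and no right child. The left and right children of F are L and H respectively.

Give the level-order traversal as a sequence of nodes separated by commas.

D, R, W, B, T, F, V, K, P, L, H, M, X, N, S, J, U

Level-order visits nodes level by level from the root, left to right within each level.
Level 0: D
Level 1: R
Level 2: W, B
Level 3: T, F, V, K
Level 4: P, L, H, M, X
Level 5: N, S, J, U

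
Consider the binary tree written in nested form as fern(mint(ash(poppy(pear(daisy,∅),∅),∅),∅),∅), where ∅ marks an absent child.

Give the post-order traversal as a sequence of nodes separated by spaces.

Post-order visits the left subtree, then the right subtree, then the node.
At fern: go left to mint.
  At mint: go left to ash.
    At ash: go left to poppy.
      At poppy: go left to pear.
        At pear: go left to daisy.
          daisy is a leaf — visit daisy.
        At pear: no right child.
        Visit pear.
      At poppy: no right child.
      Visit poppy.
    At ash: no right child.
    Visit ash.
  At mint: no right child.
  Visit mint.
At fern: no right child.
Visit fern.

daisy pear poppy ash mint fern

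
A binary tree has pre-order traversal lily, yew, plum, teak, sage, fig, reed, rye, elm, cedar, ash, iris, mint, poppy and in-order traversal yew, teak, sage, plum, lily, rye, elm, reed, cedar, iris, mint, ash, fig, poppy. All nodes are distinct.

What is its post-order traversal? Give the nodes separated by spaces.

sage teak plum yew elm rye mint iris ash cedar reed poppy fig lily

The first element of pre-order is the root; it splits in-order into left and right subtrees.
Root lily: left subtree has 4 nodes {yew, teak, sage, plum}, right has 9 {rye, elm, reed, cedar, iris, mint, ash, fig, poppy}.
  Root yew: left subtree has 0 nodes { }, right has 3 {teak, sage, plum}.
    Root plum: left subtree has 2 nodes {teak, sage}, right has 0 { }.
      Root teak: left subtree has 0 nodes { }, right has 1 {sage}.
  Root fig: left subtree has 7 nodes {rye, elm, reed, cedar, iris, mint, ash}, right has 1 {poppy}.
    Root reed: left subtree has 2 nodes {rye, elm}, right has 4 {cedar, iris, mint, ash}.
      Root rye: left subtree has 0 nodes { }, right has 1 {elm}.
      Root cedar: left subtree has 0 nodes { }, right has 3 {iris, mint, ash}.
        Root ash: left subtree has 2 nodes {iris, mint}, right has 0 { }.
          Root iris: left subtree has 0 nodes { }, right has 1 {mint}.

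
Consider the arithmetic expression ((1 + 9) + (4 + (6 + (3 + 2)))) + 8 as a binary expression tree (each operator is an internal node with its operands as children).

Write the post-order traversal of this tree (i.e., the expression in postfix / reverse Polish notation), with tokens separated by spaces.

Post-order on an expression tree gives postfix notation: for each operator, emit left operand, right operand, then the operator.

1 9 + 4 6 3 2 + + + + 8 +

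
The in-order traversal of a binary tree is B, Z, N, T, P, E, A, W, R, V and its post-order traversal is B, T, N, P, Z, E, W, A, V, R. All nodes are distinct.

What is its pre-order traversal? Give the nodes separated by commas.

R, A, E, Z, B, P, N, T, W, V

The last element of post-order is the root; it splits in-order into left and right subtrees.
Root R: left subtree has 8 nodes {B, Z, N, T, P, E, A, W}, right has 1 {V}.
  Root A: left subtree has 6 nodes {B, Z, N, T, P, E}, right has 1 {W}.
    Root E: left subtree has 5 nodes {B, Z, N, T, P}, right has 0 { }.
      Root Z: left subtree has 1 node {B}, right has 3 {N, T, P}.
        Root P: left subtree has 2 nodes {N, T}, right has 0 { }.
          Root N: left subtree has 0 nodes { }, right has 1 {T}.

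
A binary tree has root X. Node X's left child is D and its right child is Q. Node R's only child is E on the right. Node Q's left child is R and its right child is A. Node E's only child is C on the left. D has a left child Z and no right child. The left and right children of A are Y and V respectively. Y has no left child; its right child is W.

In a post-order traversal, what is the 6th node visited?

Post-order visits the left subtree, then the right subtree, then the node.
At X: go left to D.
  At D: go left to Z.
    Z is a leaf — visit Z.
  At D: no right child.
  Visit D.
At X: go right to Q.
  At Q: go left to R.
    At R: no left child.
    At R: go right to E.
      At E: go left to C.
        C is a leaf — visit C.
      At E: no right child.
      Visit E.
    Visit R.
  At Q: go right to A.
    At A: go left to Y.
      At Y: no left child.
      At Y: go right to W.
        W is a leaf — visit W.
      Visit Y.
    At A: go right to V.
      V is a leaf — visit V.
    Visit A.
  Visit Q.
Visit X.
Full post-order sequence: Z, D, C, E, R, W, Y, V, A, Q, X.

W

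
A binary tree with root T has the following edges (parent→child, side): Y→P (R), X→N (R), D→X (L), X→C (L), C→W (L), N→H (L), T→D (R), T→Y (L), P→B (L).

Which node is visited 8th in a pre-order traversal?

Pre-order visits the node, then its left subtree, then its right subtree.
Visit T.
At T: go left to Y.
  Visit Y.
  At Y: no left child.
  At Y: go right to P.
    Visit P.
    At P: go left to B.
      B is a leaf — visit B.
    At P: no right child.
At T: go right to D.
  Visit D.
  At D: go left to X.
    Visit X.
    At X: go left to C.
      Visit C.
      At C: go left to W.
        W is a leaf — visit W.
      At C: no right child.
    At X: go right to N.
      Visit N.
      At N: go left to H.
        H is a leaf — visit H.
      At N: no right child.
  At D: no right child.
Full pre-order sequence: T, Y, P, B, D, X, C, W, N, H.

W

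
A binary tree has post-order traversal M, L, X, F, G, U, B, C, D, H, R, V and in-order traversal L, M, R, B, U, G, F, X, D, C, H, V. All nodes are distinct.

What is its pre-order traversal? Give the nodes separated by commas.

The last element of post-order is the root; it splits in-order into left and right subtrees.
Root V: left subtree has 11 nodes {L, M, R, B, U, G, F, X, D, C, H}, right has 0 { }.
  Root R: left subtree has 2 nodes {L, M}, right has 8 {B, U, G, F, X, D, C, H}.
    Root L: left subtree has 0 nodes { }, right has 1 {M}.
    Root H: left subtree has 7 nodes {B, U, G, F, X, D, C}, right has 0 { }.
      Root D: left subtree has 5 nodes {B, U, G, F, X}, right has 1 {C}.
        Root B: left subtree has 0 nodes { }, right has 4 {U, G, F, X}.
          Root U: left subtree has 0 nodes { }, right has 3 {G, F, X}.
            Root G: left subtree has 0 nodes { }, right has 2 {F, X}.
              Root F: left subtree has 0 nodes { }, right has 1 {X}.

V, R, L, M, H, D, B, U, G, F, X, C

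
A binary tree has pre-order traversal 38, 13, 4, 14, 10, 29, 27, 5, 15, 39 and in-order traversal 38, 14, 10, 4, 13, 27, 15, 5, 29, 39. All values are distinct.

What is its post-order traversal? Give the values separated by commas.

10, 14, 4, 15, 5, 27, 39, 29, 13, 38

The first element of pre-order is the root; it splits in-order into left and right subtrees.
Root 38: left subtree has 0 nodes { }, right has 9 {14, 10, 4, 13, 27, 15, 5, 29, 39}.
  Root 13: left subtree has 3 nodes {14, 10, 4}, right has 5 {27, 15, 5, 29, 39}.
    Root 4: left subtree has 2 nodes {14, 10}, right has 0 { }.
      Root 14: left subtree has 0 nodes { }, right has 1 {10}.
    Root 29: left subtree has 3 nodes {27, 15, 5}, right has 1 {39}.
      Root 27: left subtree has 0 nodes { }, right has 2 {15, 5}.
        Root 5: left subtree has 1 node {15}, right has 0 { }.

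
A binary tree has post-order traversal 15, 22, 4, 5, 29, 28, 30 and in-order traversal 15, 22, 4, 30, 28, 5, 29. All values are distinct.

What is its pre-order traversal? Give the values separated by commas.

The last element of post-order is the root; it splits in-order into left and right subtrees.
Root 30: left subtree has 3 nodes {15, 22, 4}, right has 3 {28, 5, 29}.
  Root 4: left subtree has 2 nodes {15, 22}, right has 0 { }.
    Root 22: left subtree has 1 node {15}, right has 0 { }.
  Root 28: left subtree has 0 nodes { }, right has 2 {5, 29}.
    Root 29: left subtree has 1 node {5}, right has 0 { }.

30, 4, 22, 15, 28, 29, 5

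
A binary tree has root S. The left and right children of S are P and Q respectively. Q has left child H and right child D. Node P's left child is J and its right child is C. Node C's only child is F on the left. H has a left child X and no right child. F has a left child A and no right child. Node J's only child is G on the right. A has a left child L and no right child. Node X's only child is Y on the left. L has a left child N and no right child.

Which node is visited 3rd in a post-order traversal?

N

Post-order visits the left subtree, then the right subtree, then the node.
At S: go left to P.
  At P: go left to J.
    At J: no left child.
    At J: go right to G.
      G is a leaf — visit G.
    Visit J.
  At P: go right to C.
    At C: go left to F.
      At F: go left to A.
        At A: go left to L.
          At L: go left to N.
            N is a leaf — visit N.
          At L: no right child.
          Visit L.
        At A: no right child.
        Visit A.
      At F: no right child.
      Visit F.
    At C: no right child.
    Visit C.
  Visit P.
At S: go right to Q.
  At Q: go left to H.
    At H: go left to X.
      At X: go left to Y.
        Y is a leaf — visit Y.
      At X: no right child.
      Visit X.
    At H: no right child.
    Visit H.
  At Q: go right to D.
    D is a leaf — visit D.
  Visit Q.
Visit S.
Full post-order sequence: G, J, N, L, A, F, C, P, Y, X, H, D, Q, S.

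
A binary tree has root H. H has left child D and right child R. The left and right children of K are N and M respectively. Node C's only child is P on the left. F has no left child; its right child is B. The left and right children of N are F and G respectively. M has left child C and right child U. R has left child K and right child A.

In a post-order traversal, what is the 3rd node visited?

Post-order visits the left subtree, then the right subtree, then the node.
At H: go left to D.
  D is a leaf — visit D.
At H: go right to R.
  At R: go left to K.
    At K: go left to N.
      At N: go left to F.
        At F: no left child.
        At F: go right to B.
          B is a leaf — visit B.
        Visit F.
      At N: go right to G.
        G is a leaf — visit G.
      Visit N.
    At K: go right to M.
      At M: go left to C.
        At C: go left to P.
          P is a leaf — visit P.
        At C: no right child.
        Visit C.
      At M: go right to U.
        U is a leaf — visit U.
      Visit M.
    Visit K.
  At R: go right to A.
    A is a leaf — visit A.
  Visit R.
Visit H.
Full post-order sequence: D, B, F, G, N, P, C, U, M, K, A, R, H.

F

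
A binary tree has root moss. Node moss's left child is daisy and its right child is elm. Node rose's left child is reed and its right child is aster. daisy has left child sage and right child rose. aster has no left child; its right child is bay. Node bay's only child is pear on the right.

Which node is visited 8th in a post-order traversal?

elm

Post-order visits the left subtree, then the right subtree, then the node.
At moss: go left to daisy.
  At daisy: go left to sage.
    sage is a leaf — visit sage.
  At daisy: go right to rose.
    At rose: go left to reed.
      reed is a leaf — visit reed.
    At rose: go right to aster.
      At aster: no left child.
      At aster: go right to bay.
        At bay: no left child.
        At bay: go right to pear.
          pear is a leaf — visit pear.
        Visit bay.
      Visit aster.
    Visit rose.
  Visit daisy.
At moss: go right to elm.
  elm is a leaf — visit elm.
Visit moss.
Full post-order sequence: sage, reed, pear, bay, aster, rose, daisy, elm, moss.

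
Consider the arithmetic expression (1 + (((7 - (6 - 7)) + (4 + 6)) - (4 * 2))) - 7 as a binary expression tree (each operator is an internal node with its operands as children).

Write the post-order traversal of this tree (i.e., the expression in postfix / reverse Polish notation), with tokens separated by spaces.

1 7 6 7 - - 4 6 + + 4 2 * - + 7 -

Post-order on an expression tree gives postfix notation: for each operator, emit left operand, right operand, then the operator.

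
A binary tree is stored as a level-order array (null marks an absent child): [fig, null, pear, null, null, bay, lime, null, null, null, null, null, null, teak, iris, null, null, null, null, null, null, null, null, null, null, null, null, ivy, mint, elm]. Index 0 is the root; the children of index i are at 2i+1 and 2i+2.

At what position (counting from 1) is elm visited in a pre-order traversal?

9

Pre-order visits the node, then its left subtree, then its right subtree.
Visit fig.
At fig: no left child.
At fig: go right to pear.
  Visit pear.
  At pear: go left to bay.
    bay is a leaf — visit bay.
  At pear: go right to lime.
    Visit lime.
    At lime: go left to teak.
      Visit teak.
      At teak: go left to ivy.
        ivy is a leaf — visit ivy.
      At teak: go right to mint.
        mint is a leaf — visit mint.
    At lime: go right to iris.
      Visit iris.
      At iris: go left to elm.
        elm is a leaf — visit elm.
      At iris: no right child.
Full pre-order sequence: fig, pear, bay, lime, teak, ivy, mint, iris, elm.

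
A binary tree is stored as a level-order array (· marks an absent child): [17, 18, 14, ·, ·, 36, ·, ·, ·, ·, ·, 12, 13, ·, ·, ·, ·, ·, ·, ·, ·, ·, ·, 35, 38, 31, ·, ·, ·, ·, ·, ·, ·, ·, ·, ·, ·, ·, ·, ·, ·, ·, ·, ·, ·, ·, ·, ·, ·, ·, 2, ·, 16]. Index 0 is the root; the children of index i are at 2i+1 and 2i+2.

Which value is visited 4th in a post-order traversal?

38

Post-order visits the left subtree, then the right subtree, then the node.
At 17: go left to 18.
  18 is a leaf — visit 18.
At 17: go right to 14.
  At 14: go left to 36.
    At 36: go left to 12.
      At 12: go left to 35.
        35 is a leaf — visit 35.
      At 12: go right to 38.
        At 38: no left child.
        At 38: go right to 2.
          2 is a leaf — visit 2.
        Visit 38.
      Visit 12.
    At 36: go right to 13.
      At 13: go left to 31.
        At 31: no left child.
        At 31: go right to 16.
          16 is a leaf — visit 16.
        Visit 31.
      At 13: no right child.
      Visit 13.
    Visit 36.
  At 14: no right child.
  Visit 14.
Visit 17.
Full post-order sequence: 18, 35, 2, 38, 12, 16, 31, 13, 36, 14, 17.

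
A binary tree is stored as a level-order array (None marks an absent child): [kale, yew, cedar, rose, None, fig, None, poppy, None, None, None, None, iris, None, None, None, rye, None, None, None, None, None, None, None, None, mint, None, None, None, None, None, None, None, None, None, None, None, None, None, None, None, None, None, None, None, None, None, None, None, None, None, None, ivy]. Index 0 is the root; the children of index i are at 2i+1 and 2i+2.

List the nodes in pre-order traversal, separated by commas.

Pre-order visits the node, then its left subtree, then its right subtree.
Visit kale.
At kale: go left to yew.
  Visit yew.
  At yew: go left to rose.
    Visit rose.
    At rose: go left to poppy.
      Visit poppy.
      At poppy: no left child.
      At poppy: go right to rye.
        rye is a leaf — visit rye.
    At rose: no right child.
  At yew: no right child.
At kale: go right to cedar.
  Visit cedar.
  At cedar: go left to fig.
    Visit fig.
    At fig: no left child.
    At fig: go right to iris.
      Visit iris.
      At iris: go left to mint.
        Visit mint.
        At mint: no left child.
        At mint: go right to ivy.
          ivy is a leaf — visit ivy.
      At iris: no right child.
  At cedar: no right child.

kale, yew, rose, poppy, rye, cedar, fig, iris, mint, ivy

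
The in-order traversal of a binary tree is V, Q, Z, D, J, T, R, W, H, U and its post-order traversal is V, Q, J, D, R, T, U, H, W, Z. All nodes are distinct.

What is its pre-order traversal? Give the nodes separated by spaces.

The last element of post-order is the root; it splits in-order into left and right subtrees.
Root Z: left subtree has 2 nodes {V, Q}, right has 7 {D, J, T, R, W, H, U}.
  Root Q: left subtree has 1 node {V}, right has 0 { }.
  Root W: left subtree has 4 nodes {D, J, T, R}, right has 2 {H, U}.
    Root T: left subtree has 2 nodes {D, J}, right has 1 {R}.
      Root D: left subtree has 0 nodes { }, right has 1 {J}.
    Root H: left subtree has 0 nodes { }, right has 1 {U}.

Z Q V W T D J R H U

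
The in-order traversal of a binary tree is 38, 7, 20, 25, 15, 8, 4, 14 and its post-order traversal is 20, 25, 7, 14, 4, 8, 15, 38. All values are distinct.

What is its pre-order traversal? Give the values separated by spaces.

38 15 7 25 20 8 4 14

The last element of post-order is the root; it splits in-order into left and right subtrees.
Root 38: left subtree has 0 nodes { }, right has 7 {7, 20, 25, 15, 8, 4, 14}.
  Root 15: left subtree has 3 nodes {7, 20, 25}, right has 3 {8, 4, 14}.
    Root 7: left subtree has 0 nodes { }, right has 2 {20, 25}.
      Root 25: left subtree has 1 node {20}, right has 0 { }.
    Root 8: left subtree has 0 nodes { }, right has 2 {4, 14}.
      Root 4: left subtree has 0 nodes { }, right has 1 {14}.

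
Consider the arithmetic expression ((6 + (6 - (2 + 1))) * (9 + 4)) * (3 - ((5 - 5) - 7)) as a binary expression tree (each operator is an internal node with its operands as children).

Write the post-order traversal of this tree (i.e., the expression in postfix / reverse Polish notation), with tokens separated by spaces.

6 6 2 1 + - + 9 4 + * 3 5 5 - 7 - - *

Post-order on an expression tree gives postfix notation: for each operator, emit left operand, right operand, then the operator.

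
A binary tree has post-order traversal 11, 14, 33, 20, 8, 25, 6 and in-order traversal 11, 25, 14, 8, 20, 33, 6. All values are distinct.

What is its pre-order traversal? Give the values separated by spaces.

6 25 11 8 14 20 33

The last element of post-order is the root; it splits in-order into left and right subtrees.
Root 6: left subtree has 6 nodes {11, 25, 14, 8, 20, 33}, right has 0 { }.
  Root 25: left subtree has 1 node {11}, right has 4 {14, 8, 20, 33}.
    Root 8: left subtree has 1 node {14}, right has 2 {20, 33}.
      Root 20: left subtree has 0 nodes { }, right has 1 {33}.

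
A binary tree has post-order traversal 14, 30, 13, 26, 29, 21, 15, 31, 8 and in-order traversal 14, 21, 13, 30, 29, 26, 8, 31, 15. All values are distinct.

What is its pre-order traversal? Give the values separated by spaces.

8 21 14 29 13 30 26 31 15

The last element of post-order is the root; it splits in-order into left and right subtrees.
Root 8: left subtree has 6 nodes {14, 21, 13, 30, 29, 26}, right has 2 {31, 15}.
  Root 21: left subtree has 1 node {14}, right has 4 {13, 30, 29, 26}.
    Root 29: left subtree has 2 nodes {13, 30}, right has 1 {26}.
      Root 13: left subtree has 0 nodes { }, right has 1 {30}.
  Root 31: left subtree has 0 nodes { }, right has 1 {15}.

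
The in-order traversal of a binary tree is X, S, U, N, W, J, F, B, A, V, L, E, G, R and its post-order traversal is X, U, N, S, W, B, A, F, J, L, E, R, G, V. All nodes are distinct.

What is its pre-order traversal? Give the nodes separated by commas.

The last element of post-order is the root; it splits in-order into left and right subtrees.
Root V: left subtree has 9 nodes {X, S, U, N, W, J, F, B, A}, right has 4 {L, E, G, R}.
  Root J: left subtree has 5 nodes {X, S, U, N, W}, right has 3 {F, B, A}.
    Root W: left subtree has 4 nodes {X, S, U, N}, right has 0 { }.
      Root S: left subtree has 1 node {X}, right has 2 {U, N}.
        Root N: left subtree has 1 node {U}, right has 0 { }.
    Root F: left subtree has 0 nodes { }, right has 2 {B, A}.
      Root A: left subtree has 1 node {B}, right has 0 { }.
  Root G: left subtree has 2 nodes {L, E}, right has 1 {R}.
    Root E: left subtree has 1 node {L}, right has 0 { }.

V, J, W, S, X, N, U, F, A, B, G, E, L, R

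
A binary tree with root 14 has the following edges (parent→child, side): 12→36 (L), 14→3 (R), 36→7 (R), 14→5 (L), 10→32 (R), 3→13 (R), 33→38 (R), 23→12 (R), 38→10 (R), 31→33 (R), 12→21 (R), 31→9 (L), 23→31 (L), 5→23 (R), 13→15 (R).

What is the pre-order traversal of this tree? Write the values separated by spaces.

Pre-order visits the node, then its left subtree, then its right subtree.
Visit 14.
At 14: go left to 5.
  Visit 5.
  At 5: no left child.
  At 5: go right to 23.
    Visit 23.
    At 23: go left to 31.
      Visit 31.
      At 31: go left to 9.
        9 is a leaf — visit 9.
      At 31: go right to 33.
        Visit 33.
        At 33: no left child.
        At 33: go right to 38.
          Visit 38.
          At 38: no left child.
          At 38: go right to 10.
            Visit 10.
            At 10: no left child.
            At 10: go right to 32.
              32 is a leaf — visit 32.
    At 23: go right to 12.
      Visit 12.
      At 12: go left to 36.
        Visit 36.
        At 36: no left child.
        At 36: go right to 7.
          7 is a leaf — visit 7.
      At 12: go right to 21.
        21 is a leaf — visit 21.
At 14: go right to 3.
  Visit 3.
  At 3: no left child.
  At 3: go right to 13.
    Visit 13.
    At 13: no left child.
    At 13: go right to 15.
      15 is a leaf — visit 15.

14 5 23 31 9 33 38 10 32 12 36 7 21 3 13 15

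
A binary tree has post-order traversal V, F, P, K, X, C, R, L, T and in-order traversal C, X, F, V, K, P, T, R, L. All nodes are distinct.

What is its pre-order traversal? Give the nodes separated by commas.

T, C, X, K, F, V, P, L, R

The last element of post-order is the root; it splits in-order into left and right subtrees.
Root T: left subtree has 6 nodes {C, X, F, V, K, P}, right has 2 {R, L}.
  Root C: left subtree has 0 nodes { }, right has 5 {X, F, V, K, P}.
    Root X: left subtree has 0 nodes { }, right has 4 {F, V, K, P}.
      Root K: left subtree has 2 nodes {F, V}, right has 1 {P}.
        Root F: left subtree has 0 nodes { }, right has 1 {V}.
  Root L: left subtree has 1 node {R}, right has 0 { }.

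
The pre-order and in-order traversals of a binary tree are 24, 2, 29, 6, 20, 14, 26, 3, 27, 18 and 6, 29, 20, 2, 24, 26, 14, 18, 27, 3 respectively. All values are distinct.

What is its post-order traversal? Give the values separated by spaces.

The first element of pre-order is the root; it splits in-order into left and right subtrees.
Root 24: left subtree has 4 nodes {6, 29, 20, 2}, right has 5 {26, 14, 18, 27, 3}.
  Root 2: left subtree has 3 nodes {6, 29, 20}, right has 0 { }.
    Root 29: left subtree has 1 node {6}, right has 1 {20}.
  Root 14: left subtree has 1 node {26}, right has 3 {18, 27, 3}.
    Root 3: left subtree has 2 nodes {18, 27}, right has 0 { }.
      Root 27: left subtree has 1 node {18}, right has 0 { }.

6 20 29 2 26 18 27 3 14 24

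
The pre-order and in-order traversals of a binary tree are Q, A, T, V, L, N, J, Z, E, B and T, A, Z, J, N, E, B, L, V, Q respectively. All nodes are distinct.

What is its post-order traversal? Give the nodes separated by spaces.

The first element of pre-order is the root; it splits in-order into left and right subtrees.
Root Q: left subtree has 9 nodes {T, A, Z, J, N, E, B, L, V}, right has 0 { }.
  Root A: left subtree has 1 node {T}, right has 7 {Z, J, N, E, B, L, V}.
    Root V: left subtree has 6 nodes {Z, J, N, E, B, L}, right has 0 { }.
      Root L: left subtree has 5 nodes {Z, J, N, E, B}, right has 0 { }.
        Root N: left subtree has 2 nodes {Z, J}, right has 2 {E, B}.
          Root J: left subtree has 1 node {Z}, right has 0 { }.
          Root E: left subtree has 0 nodes { }, right has 1 {B}.

T Z J B E N L V A Q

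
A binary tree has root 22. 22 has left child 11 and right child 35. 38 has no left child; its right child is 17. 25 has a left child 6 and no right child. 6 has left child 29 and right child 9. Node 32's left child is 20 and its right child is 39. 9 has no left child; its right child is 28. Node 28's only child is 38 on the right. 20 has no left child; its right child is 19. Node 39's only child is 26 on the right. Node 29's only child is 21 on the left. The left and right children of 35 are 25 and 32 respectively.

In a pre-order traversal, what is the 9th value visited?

28

Pre-order visits the node, then its left subtree, then its right subtree.
Visit 22.
At 22: go left to 11.
  11 is a leaf — visit 11.
At 22: go right to 35.
  Visit 35.
  At 35: go left to 25.
    Visit 25.
    At 25: go left to 6.
      Visit 6.
      At 6: go left to 29.
        Visit 29.
        At 29: go left to 21.
          21 is a leaf — visit 21.
        At 29: no right child.
      At 6: go right to 9.
        Visit 9.
        At 9: no left child.
        At 9: go right to 28.
          Visit 28.
          At 28: no left child.
          At 28: go right to 38.
            Visit 38.
            At 38: no left child.
            At 38: go right to 17.
              17 is a leaf — visit 17.
    At 25: no right child.
  At 35: go right to 32.
    Visit 32.
    At 32: go left to 20.
      Visit 20.
      At 20: no left child.
      At 20: go right to 19.
        19 is a leaf — visit 19.
    At 32: go right to 39.
      Visit 39.
      At 39: no left child.
      At 39: go right to 26.
        26 is a leaf — visit 26.
Full pre-order sequence: 22, 11, 35, 25, 6, 29, 21, 9, 28, 38, 17, 32, 20, 19, 39, 26.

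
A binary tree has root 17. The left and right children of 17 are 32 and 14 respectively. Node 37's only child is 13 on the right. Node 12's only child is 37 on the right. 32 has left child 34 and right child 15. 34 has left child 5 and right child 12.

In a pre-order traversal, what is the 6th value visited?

Pre-order visits the node, then its left subtree, then its right subtree.
Visit 17.
At 17: go left to 32.
  Visit 32.
  At 32: go left to 34.
    Visit 34.
    At 34: go left to 5.
      5 is a leaf — visit 5.
    At 34: go right to 12.
      Visit 12.
      At 12: no left child.
      At 12: go right to 37.
        Visit 37.
        At 37: no left child.
        At 37: go right to 13.
          13 is a leaf — visit 13.
  At 32: go right to 15.
    15 is a leaf — visit 15.
At 17: go right to 14.
  14 is a leaf — visit 14.
Full pre-order sequence: 17, 32, 34, 5, 12, 37, 13, 15, 14.

37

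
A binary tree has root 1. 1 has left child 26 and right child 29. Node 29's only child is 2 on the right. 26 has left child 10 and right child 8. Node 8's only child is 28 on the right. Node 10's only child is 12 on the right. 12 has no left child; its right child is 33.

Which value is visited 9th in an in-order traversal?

In-order visits the left subtree, then the node, then the right subtree.
At 1: go left to 26.
  At 26: go left to 10.
    At 10: no left child.
    Visit 10.
    At 10: go right to 12.
      At 12: no left child.
      Visit 12.
      At 12: go right to 33.
        33 is a leaf — visit 33.
  Visit 26.
  At 26: go right to 8.
    At 8: no left child.
    Visit 8.
    At 8: go right to 28.
      28 is a leaf — visit 28.
Visit 1.
At 1: go right to 29.
  At 29: no left child.
  Visit 29.
  At 29: go right to 2.
    2 is a leaf — visit 2.
Full in-order sequence: 10, 12, 33, 26, 8, 28, 1, 29, 2.

2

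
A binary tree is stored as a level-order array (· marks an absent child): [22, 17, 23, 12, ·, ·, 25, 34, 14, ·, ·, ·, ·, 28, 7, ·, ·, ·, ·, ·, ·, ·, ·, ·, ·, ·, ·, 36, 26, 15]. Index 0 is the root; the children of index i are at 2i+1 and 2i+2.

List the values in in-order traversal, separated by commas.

In-order visits the left subtree, then the node, then the right subtree.
At 22: go left to 17.
  At 17: go left to 12.
    At 12: go left to 34.
      34 is a leaf — visit 34.
    Visit 12.
    At 12: go right to 14.
      14 is a leaf — visit 14.
  Visit 17.
  At 17: no right child.
Visit 22.
At 22: go right to 23.
  At 23: no left child.
  Visit 23.
  At 23: go right to 25.
    At 25: go left to 28.
      At 28: go left to 36.
        36 is a leaf — visit 36.
      Visit 28.
      At 28: go right to 26.
        26 is a leaf — visit 26.
    Visit 25.
    At 25: go right to 7.
      At 7: go left to 15.
        15 is a leaf — visit 15.
      Visit 7.
      At 7: no right child.

34, 12, 14, 17, 22, 23, 36, 28, 26, 25, 15, 7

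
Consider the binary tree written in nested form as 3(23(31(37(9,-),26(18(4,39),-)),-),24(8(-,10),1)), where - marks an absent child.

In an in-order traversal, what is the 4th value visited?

In-order visits the left subtree, then the node, then the right subtree.
At 3: go left to 23.
  At 23: go left to 31.
    At 31: go left to 37.
      At 37: go left to 9.
        9 is a leaf — visit 9.
      Visit 37.
      At 37: no right child.
    Visit 31.
    At 31: go right to 26.
      At 26: go left to 18.
        At 18: go left to 4.
          4 is a leaf — visit 4.
        Visit 18.
        At 18: go right to 39.
          39 is a leaf — visit 39.
      Visit 26.
      At 26: no right child.
  Visit 23.
  At 23: no right child.
Visit 3.
At 3: go right to 24.
  At 24: go left to 8.
    At 8: no left child.
    Visit 8.
    At 8: go right to 10.
      10 is a leaf — visit 10.
  Visit 24.
  At 24: go right to 1.
    1 is a leaf — visit 1.
Full in-order sequence: 9, 37, 31, 4, 18, 39, 26, 23, 3, 8, 10, 24, 1.

4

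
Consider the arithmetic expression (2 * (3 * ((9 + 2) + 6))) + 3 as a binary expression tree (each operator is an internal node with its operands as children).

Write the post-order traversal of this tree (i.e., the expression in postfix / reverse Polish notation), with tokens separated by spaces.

Post-order on an expression tree gives postfix notation: for each operator, emit left operand, right operand, then the operator.

2 3 9 2 + 6 + * * 3 +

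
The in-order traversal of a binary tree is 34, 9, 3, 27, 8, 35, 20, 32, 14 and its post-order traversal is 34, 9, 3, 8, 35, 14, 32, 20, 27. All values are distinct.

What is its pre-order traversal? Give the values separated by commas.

27, 3, 9, 34, 20, 35, 8, 32, 14

The last element of post-order is the root; it splits in-order into left and right subtrees.
Root 27: left subtree has 3 nodes {34, 9, 3}, right has 5 {8, 35, 20, 32, 14}.
  Root 3: left subtree has 2 nodes {34, 9}, right has 0 { }.
    Root 9: left subtree has 1 node {34}, right has 0 { }.
  Root 20: left subtree has 2 nodes {8, 35}, right has 2 {32, 14}.
    Root 35: left subtree has 1 node {8}, right has 0 { }.
    Root 32: left subtree has 0 nodes { }, right has 1 {14}.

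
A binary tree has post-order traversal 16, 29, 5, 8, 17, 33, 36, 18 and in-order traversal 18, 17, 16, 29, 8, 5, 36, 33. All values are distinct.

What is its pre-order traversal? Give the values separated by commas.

The last element of post-order is the root; it splits in-order into left and right subtrees.
Root 18: left subtree has 0 nodes { }, right has 7 {17, 16, 29, 8, 5, 36, 33}.
  Root 36: left subtree has 5 nodes {17, 16, 29, 8, 5}, right has 1 {33}.
    Root 17: left subtree has 0 nodes { }, right has 4 {16, 29, 8, 5}.
      Root 8: left subtree has 2 nodes {16, 29}, right has 1 {5}.
        Root 29: left subtree has 1 node {16}, right has 0 { }.

18, 36, 17, 8, 29, 16, 5, 33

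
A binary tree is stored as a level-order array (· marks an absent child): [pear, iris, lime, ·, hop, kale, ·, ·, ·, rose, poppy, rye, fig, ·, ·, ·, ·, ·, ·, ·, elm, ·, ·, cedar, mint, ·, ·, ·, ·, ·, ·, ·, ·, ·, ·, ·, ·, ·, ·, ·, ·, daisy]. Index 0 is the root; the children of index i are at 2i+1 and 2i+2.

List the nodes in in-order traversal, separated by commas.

iris, rose, daisy, elm, hop, poppy, pear, cedar, rye, mint, kale, fig, lime

In-order visits the left subtree, then the node, then the right subtree.
At pear: go left to iris.
  At iris: no left child.
  Visit iris.
  At iris: go right to hop.
    At hop: go left to rose.
      At rose: no left child.
      Visit rose.
      At rose: go right to elm.
        At elm: go left to daisy.
          daisy is a leaf — visit daisy.
        Visit elm.
        At elm: no right child.
    Visit hop.
    At hop: go right to poppy.
      poppy is a leaf — visit poppy.
Visit pear.
At pear: go right to lime.
  At lime: go left to kale.
    At kale: go left to rye.
      At rye: go left to cedar.
        cedar is a leaf — visit cedar.
      Visit rye.
      At rye: go right to mint.
        mint is a leaf — visit mint.
    Visit kale.
    At kale: go right to fig.
      fig is a leaf — visit fig.
  Visit lime.
  At lime: no right child.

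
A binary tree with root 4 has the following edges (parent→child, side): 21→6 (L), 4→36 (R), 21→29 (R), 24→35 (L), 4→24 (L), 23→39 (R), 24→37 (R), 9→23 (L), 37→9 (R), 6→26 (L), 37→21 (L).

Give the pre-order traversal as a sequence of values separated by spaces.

Pre-order visits the node, then its left subtree, then its right subtree.
Visit 4.
At 4: go left to 24.
  Visit 24.
  At 24: go left to 35.
    35 is a leaf — visit 35.
  At 24: go right to 37.
    Visit 37.
    At 37: go left to 21.
      Visit 21.
      At 21: go left to 6.
        Visit 6.
        At 6: go left to 26.
          26 is a leaf — visit 26.
        At 6: no right child.
      At 21: go right to 29.
        29 is a leaf — visit 29.
    At 37: go right to 9.
      Visit 9.
      At 9: go left to 23.
        Visit 23.
        At 23: no left child.
        At 23: go right to 39.
          39 is a leaf — visit 39.
      At 9: no right child.
At 4: go right to 36.
  36 is a leaf — visit 36.

4 24 35 37 21 6 26 29 9 23 39 36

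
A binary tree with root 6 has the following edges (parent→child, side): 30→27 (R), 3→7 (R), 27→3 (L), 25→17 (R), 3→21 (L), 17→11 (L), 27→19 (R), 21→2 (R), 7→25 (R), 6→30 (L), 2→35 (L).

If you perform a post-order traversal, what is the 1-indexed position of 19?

9

Post-order visits the left subtree, then the right subtree, then the node.
At 6: go left to 30.
  At 30: no left child.
  At 30: go right to 27.
    At 27: go left to 3.
      At 3: go left to 21.
        At 21: no left child.
        At 21: go right to 2.
          At 2: go left to 35.
            35 is a leaf — visit 35.
          At 2: no right child.
          Visit 2.
        Visit 21.
      At 3: go right to 7.
        At 7: no left child.
        At 7: go right to 25.
          At 25: no left child.
          At 25: go right to 17.
            At 17: go left to 11.
              11 is a leaf — visit 11.
            At 17: no right child.
            Visit 17.
          Visit 25.
        Visit 7.
      Visit 3.
    At 27: go right to 19.
      19 is a leaf — visit 19.
    Visit 27.
  Visit 30.
At 6: no right child.
Visit 6.
Full post-order sequence: 35, 2, 21, 11, 17, 25, 7, 3, 19, 27, 30, 6.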